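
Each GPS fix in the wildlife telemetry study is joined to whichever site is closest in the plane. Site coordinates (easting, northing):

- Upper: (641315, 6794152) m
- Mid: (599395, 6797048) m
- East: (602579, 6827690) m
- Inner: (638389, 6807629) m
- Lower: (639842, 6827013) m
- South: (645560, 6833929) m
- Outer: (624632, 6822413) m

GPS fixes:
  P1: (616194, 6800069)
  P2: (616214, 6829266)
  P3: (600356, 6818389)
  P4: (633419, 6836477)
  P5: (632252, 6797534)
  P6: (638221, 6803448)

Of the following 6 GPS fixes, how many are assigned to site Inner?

P1 → Mid
P2 → Outer
P3 → East
P4 → Lower
P5 → Upper
P6 → Inner
1 of the 6 goes to Inner.

1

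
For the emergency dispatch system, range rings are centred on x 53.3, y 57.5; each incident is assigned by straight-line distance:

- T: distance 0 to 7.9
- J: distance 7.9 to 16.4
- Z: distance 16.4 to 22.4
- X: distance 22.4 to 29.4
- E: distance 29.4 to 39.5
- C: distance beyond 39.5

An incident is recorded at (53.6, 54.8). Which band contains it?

Distance = √((53.6−53.3)² + (54.8−57.5)²) = √(0.090 + 7.290) = 2.717.
0 ≤ 2.717 < 7.9 → T.

T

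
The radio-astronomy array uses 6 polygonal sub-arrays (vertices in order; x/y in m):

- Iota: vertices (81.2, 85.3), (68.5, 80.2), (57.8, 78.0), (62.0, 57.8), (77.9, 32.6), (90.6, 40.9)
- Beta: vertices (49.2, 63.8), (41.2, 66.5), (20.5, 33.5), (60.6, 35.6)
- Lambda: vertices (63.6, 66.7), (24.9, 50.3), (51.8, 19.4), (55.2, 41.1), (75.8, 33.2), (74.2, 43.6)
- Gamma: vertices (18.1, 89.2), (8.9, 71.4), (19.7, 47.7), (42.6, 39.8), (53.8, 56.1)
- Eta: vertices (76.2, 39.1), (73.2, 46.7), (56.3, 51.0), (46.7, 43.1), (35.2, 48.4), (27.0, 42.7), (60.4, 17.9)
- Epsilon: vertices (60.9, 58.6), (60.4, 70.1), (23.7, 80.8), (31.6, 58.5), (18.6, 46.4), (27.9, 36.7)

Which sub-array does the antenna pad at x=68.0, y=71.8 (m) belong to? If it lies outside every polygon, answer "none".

Cast a ray rightward from (68.0, 71.8). For each polygon, the edges (by vertex number in listed order) whose endpoints lie on opposite sides of y = 71.8, where each meets that height, and whether that is right or left of the point:
Iota: 3–4 at x≈59.09 (left), 6–1 at x≈84.06 (right) → 1 crossing.
Beta: no edge straddles that height → 0 crossings.
Lambda: no edge straddles that height → 0 crossings.
Gamma: 1–2 at x≈9.11 (left), 5–1 at x≈36.87 (left) → 0 crossings.
Eta: no edge straddles that height → 0 crossings.
Epsilon: 2–3 at x≈54.57 (left), 3–4 at x≈26.89 (left) → 0 crossings.
Only Iota has an odd count, so the point is inside Iota.

Iota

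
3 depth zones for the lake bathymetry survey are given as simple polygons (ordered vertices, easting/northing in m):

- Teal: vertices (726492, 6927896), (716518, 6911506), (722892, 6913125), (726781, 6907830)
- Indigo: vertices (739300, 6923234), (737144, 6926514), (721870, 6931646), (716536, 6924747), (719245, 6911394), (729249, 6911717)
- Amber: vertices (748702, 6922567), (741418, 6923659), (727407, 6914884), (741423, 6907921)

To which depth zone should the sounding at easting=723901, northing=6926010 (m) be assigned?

Indigo

Cast a ray rightward from (723901, 6926010). For each polygon, the edges (by vertex number in listed order) whose endpoints lie on opposite sides of northing = 6926010, where each meets that height, and whether that is right or left of the point:
Teal: 1–2 at easting≈725344.3 (right), 4–1 at easting≈726519.2 (right) → 2 crossings.
Indigo: 1–2 at easting≈737475.3 (right), 3–4 at easting≈717512.5 (left) → 1 crossing.
Amber: no edge straddles that height → 0 crossings.
Only Indigo has an odd count, so the point is inside Indigo.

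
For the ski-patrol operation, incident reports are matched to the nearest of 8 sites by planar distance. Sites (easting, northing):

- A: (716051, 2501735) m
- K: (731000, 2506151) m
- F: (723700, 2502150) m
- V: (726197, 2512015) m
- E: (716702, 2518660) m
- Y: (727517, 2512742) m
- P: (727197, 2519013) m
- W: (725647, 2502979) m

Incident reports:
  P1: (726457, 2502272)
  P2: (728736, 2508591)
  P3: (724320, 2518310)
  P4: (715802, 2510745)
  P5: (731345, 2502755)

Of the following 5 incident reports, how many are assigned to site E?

P1 → W
P2 → K
P3 → P
P4 → E
P5 → K
1 of the 5 goes to E.

1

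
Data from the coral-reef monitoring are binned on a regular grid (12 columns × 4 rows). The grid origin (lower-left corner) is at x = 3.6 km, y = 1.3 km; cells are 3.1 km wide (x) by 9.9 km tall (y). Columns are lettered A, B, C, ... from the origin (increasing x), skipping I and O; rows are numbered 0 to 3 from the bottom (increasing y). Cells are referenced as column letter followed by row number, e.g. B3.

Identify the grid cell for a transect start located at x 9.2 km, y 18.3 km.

Column index: ⌊(9.2 − 3.6) / 3.1⌋ = ⌊1.806⌋ = 1 → column B
Row offset from origin: ⌊(18.3 − 1.3) / 9.9⌋ = ⌊1.717⌋ = 1 → row 1

B1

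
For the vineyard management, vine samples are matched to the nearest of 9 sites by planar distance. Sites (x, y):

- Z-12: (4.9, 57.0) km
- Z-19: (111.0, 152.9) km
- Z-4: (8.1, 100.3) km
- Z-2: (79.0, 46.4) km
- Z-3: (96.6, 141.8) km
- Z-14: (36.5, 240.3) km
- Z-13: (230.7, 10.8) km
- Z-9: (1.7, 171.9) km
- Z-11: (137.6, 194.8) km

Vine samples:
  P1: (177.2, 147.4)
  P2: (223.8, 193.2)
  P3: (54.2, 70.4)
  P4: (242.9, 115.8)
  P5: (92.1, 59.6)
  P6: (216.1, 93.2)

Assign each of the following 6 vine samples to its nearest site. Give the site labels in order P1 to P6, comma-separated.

Z-11, Z-11, Z-2, Z-13, Z-2, Z-13

P1 → Z-11 (d²=3814.92)
P2 → Z-11 (d²=7433.00)
P3 → Z-2 (d²=1191.04)
P4 → Z-13 (d²=11173.84)
P5 → Z-2 (d²=345.85)
P6 → Z-13 (d²=7002.92)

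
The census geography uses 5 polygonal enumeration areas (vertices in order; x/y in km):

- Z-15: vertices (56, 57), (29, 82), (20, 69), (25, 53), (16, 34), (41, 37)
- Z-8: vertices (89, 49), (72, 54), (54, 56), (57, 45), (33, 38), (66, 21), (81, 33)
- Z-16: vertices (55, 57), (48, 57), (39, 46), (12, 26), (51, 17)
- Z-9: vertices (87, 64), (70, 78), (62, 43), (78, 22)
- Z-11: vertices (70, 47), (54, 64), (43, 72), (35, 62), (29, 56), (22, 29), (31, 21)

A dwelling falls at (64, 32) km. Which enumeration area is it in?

Z-8

Cast a ray rightward from (64, 32). For each polygon, the edges (by vertex number in listed order) whose endpoints lie on opposite sides of y = 32, where each meets that height, and whether that is right or left of the point:
Z-15: no edge straddles that height → 0 crossings.
Z-8: 5–6 at x≈44.6 (left), 6–7 at x≈79.8 (right) → 1 crossing.
Z-16: 3–4 at x≈20.1 (left), 5–1 at x≈52.5 (left) → 0 crossings.
Z-9: 3–4 at x≈70.4 (right), 4–1 at x≈80.1 (right) → 2 crossings.
Z-11: 5–6 at x≈22.8 (left), 7–1 at x≈47.5 (left) → 0 crossings.
Only Z-8 has an odd count, so the point is inside Z-8.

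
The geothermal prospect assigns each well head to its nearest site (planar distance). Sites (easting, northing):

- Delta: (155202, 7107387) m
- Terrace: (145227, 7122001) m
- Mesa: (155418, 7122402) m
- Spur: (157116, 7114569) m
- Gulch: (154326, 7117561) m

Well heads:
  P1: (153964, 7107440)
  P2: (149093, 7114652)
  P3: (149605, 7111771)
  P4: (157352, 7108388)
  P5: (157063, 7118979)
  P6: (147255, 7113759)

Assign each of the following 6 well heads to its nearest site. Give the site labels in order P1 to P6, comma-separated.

Delta, Gulch, Delta, Delta, Gulch, Gulch

P1 → Delta (d²=1535453.00)
P2 → Gulch (d²=35846570.00)
P3 → Delta (d²=50545865.00)
P4 → Delta (d²=5624501.00)
P5 → Gulch (d²=9501893.00)
P6 → Gulch (d²=64454245.00)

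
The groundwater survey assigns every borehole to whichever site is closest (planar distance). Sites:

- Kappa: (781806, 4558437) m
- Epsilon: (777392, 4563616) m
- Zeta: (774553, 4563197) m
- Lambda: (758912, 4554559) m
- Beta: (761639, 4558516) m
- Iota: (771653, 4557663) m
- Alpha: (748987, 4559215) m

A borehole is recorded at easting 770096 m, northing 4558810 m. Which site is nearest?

Iota

Squared distances to each site:
Kappa: 137263229.000; Epsilon: 76329252.000; Zeta: 39110618.000; Lambda: 143152857.000; Beta: 71607285.000; Iota: 3739858.000; Alpha: 445753906.000.
Minimum at Iota.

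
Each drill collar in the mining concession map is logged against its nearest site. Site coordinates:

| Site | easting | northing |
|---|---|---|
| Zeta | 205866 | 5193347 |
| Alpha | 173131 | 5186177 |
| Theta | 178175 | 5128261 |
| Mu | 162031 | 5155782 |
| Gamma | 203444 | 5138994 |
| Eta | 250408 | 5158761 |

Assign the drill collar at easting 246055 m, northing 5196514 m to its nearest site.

Squared distances to each site:
Zeta: 1625185610.000; Alpha: 5424763345.000; Theta: 9266166409.000; Mu: 8719128400.000; Gamma: 5124247721.000; Eta: 1444237618.000.
Minimum at Eta.

Eta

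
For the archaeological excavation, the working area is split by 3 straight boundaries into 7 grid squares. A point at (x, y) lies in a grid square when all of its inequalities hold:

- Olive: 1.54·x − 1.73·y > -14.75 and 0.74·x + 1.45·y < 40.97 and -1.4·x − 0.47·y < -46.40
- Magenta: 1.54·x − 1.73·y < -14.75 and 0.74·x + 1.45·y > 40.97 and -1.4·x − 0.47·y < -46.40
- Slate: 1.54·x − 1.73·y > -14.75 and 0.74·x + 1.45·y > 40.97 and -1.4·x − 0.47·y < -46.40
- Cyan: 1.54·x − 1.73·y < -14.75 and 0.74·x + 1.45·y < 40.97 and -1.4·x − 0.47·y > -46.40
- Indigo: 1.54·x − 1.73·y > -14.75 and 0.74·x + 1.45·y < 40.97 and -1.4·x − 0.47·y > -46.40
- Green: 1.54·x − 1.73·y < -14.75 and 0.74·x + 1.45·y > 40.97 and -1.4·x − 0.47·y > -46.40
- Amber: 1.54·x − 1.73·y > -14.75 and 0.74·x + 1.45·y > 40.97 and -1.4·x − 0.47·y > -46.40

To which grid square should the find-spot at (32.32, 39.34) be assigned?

Magenta

1.54·32.32 − 1.73·39.34 = -18.285, which is < -14.75
0.74·32.32 + 1.45·39.34 = 80.960, which is > 40.97
-1.4·32.32 − 0.47·39.34 = -63.738, which is < -46.40
This sign pattern matches Magenta.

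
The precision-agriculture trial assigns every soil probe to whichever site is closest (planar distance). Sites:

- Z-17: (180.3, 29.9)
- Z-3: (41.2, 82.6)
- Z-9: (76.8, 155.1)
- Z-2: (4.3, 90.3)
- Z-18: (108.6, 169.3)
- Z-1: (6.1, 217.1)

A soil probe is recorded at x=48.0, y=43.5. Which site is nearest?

Z-3

Squared distances to each site:
Z-17: 17688.250; Z-3: 1575.050; Z-9: 13284.000; Z-2: 4099.930; Z-18: 19498.000; Z-1: 31892.570.
Minimum at Z-3.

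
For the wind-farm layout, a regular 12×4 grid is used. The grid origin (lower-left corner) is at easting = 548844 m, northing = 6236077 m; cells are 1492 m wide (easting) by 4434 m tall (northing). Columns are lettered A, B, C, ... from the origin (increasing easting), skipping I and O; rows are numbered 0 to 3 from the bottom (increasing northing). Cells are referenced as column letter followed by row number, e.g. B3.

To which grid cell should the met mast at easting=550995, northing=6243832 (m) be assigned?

Column index: ⌊(550995 − 548844) / 1492⌋ = ⌊1.442⌋ = 1 → column B
Row offset from origin: ⌊(6243832 − 6236077) / 4434⌋ = ⌊1.749⌋ = 1 → row 1

B1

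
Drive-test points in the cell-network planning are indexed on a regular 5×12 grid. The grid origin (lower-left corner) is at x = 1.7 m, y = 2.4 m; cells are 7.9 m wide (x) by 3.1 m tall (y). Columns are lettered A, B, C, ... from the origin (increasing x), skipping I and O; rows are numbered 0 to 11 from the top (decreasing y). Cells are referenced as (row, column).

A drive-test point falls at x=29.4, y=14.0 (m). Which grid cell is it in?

(8, D)

Column index: ⌊(29.4 − 1.7) / 7.9⌋ = ⌊3.506⌋ = 3 → column D
Row offset from origin: ⌊(14.0 − 2.4) / 3.1⌋ = ⌊3.742⌋ = 3 → row 8 (counted from top)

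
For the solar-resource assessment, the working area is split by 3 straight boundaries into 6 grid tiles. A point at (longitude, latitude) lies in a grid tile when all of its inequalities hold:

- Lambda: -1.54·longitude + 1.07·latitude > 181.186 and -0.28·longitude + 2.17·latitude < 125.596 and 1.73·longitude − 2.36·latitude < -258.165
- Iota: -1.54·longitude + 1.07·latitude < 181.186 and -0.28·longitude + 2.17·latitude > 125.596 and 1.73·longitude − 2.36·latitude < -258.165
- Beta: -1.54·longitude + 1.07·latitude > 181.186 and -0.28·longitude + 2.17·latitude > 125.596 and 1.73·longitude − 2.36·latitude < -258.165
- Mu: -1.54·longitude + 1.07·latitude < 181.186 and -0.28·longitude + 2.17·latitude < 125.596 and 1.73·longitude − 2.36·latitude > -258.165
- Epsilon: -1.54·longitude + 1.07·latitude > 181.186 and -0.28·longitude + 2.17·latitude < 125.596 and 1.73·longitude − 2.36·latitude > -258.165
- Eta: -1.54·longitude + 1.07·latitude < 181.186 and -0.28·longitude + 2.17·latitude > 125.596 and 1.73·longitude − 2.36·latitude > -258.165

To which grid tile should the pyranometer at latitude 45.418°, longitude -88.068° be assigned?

Lambda

-1.54·-88.068 + 1.07·45.418 = 184.222, which is > 181.186
-0.28·-88.068 + 2.17·45.418 = 123.216, which is < 125.596
1.73·-88.068 − 2.36·45.418 = -259.544, which is < -258.165
This sign pattern matches Lambda.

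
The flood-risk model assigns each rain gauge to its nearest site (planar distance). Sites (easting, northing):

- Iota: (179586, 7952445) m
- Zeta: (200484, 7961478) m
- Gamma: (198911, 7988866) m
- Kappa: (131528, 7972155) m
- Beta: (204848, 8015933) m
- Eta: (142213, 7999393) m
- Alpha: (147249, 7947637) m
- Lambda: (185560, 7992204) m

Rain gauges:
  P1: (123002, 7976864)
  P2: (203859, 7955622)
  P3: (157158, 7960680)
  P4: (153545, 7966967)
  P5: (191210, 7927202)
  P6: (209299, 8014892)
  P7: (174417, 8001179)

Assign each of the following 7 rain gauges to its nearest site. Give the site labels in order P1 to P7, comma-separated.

P1 → Kappa (d²=94867357.00)
P2 → Zeta (d²=45683361.00)
P3 → Alpha (d²=268308130.00)
P4 → Alpha (d²=413288516.00)
P5 → Iota (d²=772326425.00)
P6 → Beta (d²=20895082.00)
P7 → Lambda (d²=204717074.00)

Kappa, Zeta, Alpha, Alpha, Iota, Beta, Lambda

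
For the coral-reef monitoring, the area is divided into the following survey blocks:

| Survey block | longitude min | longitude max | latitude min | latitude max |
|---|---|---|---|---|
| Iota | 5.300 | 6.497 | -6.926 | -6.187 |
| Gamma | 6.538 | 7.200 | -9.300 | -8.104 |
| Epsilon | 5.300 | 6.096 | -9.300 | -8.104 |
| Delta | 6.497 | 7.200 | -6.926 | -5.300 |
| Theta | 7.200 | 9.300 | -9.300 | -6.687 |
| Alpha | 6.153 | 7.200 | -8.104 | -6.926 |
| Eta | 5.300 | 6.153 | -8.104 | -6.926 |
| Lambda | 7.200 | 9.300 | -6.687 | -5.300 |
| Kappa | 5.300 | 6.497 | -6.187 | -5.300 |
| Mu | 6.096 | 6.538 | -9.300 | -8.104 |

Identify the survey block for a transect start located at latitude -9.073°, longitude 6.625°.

Gamma

The point has longitude = 6.625 and latitude = -9.073.
Only Gamma satisfies 6.538 ≤ longitude ≤ 7.200 and -9.300 ≤ latitude ≤ -8.104.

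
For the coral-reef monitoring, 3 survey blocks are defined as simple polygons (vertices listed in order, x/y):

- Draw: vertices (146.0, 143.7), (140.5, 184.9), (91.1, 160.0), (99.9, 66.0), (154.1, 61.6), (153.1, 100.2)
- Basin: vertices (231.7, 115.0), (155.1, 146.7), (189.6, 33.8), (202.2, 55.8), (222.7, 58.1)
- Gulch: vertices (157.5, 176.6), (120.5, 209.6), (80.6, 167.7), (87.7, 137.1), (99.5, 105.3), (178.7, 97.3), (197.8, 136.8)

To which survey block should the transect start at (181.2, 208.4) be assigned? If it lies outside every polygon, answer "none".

Cast a ray rightward from (181.2, 208.4). For each polygon, the edges (by vertex number in listed order) whose endpoints lie on opposite sides of y = 208.4, where each meets that height, and whether that is right or left of the point:
Draw: no edge straddles that height → 0 crossings.
Basin: no edge straddles that height → 0 crossings.
Gulch: 1–2 at x≈121.85 (left), 2–3 at x≈119.36 (left) → 0 crossings.
All counts are even, so the point lies outside every listed polygon.

none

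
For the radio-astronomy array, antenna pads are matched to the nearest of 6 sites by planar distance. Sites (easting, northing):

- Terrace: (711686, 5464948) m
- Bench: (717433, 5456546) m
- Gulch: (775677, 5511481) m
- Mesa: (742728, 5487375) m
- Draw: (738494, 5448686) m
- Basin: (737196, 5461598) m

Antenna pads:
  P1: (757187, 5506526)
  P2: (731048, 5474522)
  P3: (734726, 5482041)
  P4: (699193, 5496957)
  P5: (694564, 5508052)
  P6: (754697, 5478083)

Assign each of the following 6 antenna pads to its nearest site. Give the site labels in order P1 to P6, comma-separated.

Gulch, Basin, Mesa, Terrace, Terrace, Mesa

P1 → Gulch (d²=366432125.00)
P2 → Basin (d²=204827680.00)
P3 → Mesa (d²=92483560.00)
P4 → Terrace (d²=1180651130.00)
P5 → Terrace (d²=2151117700.00)
P6 → Mesa (d²=229598225.00)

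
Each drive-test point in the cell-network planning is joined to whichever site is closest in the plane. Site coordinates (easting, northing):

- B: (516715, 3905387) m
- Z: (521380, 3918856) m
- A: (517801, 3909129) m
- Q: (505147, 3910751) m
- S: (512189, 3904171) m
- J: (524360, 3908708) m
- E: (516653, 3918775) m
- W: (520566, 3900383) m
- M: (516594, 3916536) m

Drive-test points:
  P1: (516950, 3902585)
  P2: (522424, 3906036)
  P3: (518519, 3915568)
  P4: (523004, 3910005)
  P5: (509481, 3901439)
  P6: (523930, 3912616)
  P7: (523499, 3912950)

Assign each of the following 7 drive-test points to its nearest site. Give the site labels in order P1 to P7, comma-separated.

P1 → B (d²=7906429.00)
P2 → J (d²=10887680.00)
P3 → M (d²=4642649.00)
P4 → J (d²=3520945.00)
P5 → S (d²=14797088.00)
P6 → J (d²=15457364.00)
P7 → J (d²=18735885.00)

B, J, M, J, S, J, J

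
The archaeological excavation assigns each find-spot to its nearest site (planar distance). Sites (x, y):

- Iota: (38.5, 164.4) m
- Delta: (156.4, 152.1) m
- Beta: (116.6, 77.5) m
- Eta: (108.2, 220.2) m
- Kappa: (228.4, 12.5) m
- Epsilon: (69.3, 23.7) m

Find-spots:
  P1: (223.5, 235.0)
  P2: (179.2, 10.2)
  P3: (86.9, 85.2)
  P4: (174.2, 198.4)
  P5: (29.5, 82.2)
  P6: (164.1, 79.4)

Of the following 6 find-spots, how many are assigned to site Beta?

P1 → Delta
P2 → Kappa
P3 → Beta
P4 → Delta
P5 → Epsilon
P6 → Beta
2 of the 6 go to Beta.

2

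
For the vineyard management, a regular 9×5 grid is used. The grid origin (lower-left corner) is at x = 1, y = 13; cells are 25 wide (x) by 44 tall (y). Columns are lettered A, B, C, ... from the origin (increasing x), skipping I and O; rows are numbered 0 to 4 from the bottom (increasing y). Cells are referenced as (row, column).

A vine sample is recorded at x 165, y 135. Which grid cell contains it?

(2, G)

Column index: ⌊(165 − 1) / 25⌋ = ⌊6.560⌋ = 6 → column G
Row offset from origin: ⌊(135 − 13) / 44⌋ = ⌊2.773⌋ = 2 → row 2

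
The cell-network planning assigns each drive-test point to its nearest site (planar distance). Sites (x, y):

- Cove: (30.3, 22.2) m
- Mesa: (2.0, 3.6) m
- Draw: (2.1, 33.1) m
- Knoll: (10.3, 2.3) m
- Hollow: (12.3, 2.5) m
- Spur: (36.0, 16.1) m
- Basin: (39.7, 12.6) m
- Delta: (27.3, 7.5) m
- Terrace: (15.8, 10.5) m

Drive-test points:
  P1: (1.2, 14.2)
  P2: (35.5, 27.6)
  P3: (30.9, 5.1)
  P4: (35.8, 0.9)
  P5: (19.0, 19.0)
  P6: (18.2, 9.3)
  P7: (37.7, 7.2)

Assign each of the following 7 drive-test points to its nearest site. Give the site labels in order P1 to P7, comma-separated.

Mesa, Cove, Delta, Delta, Terrace, Terrace, Basin

P1 → Mesa (d²=113.00)
P2 → Cove (d²=56.20)
P3 → Delta (d²=18.72)
P4 → Delta (d²=115.81)
P5 → Terrace (d²=82.49)
P6 → Terrace (d²=7.20)
P7 → Basin (d²=33.16)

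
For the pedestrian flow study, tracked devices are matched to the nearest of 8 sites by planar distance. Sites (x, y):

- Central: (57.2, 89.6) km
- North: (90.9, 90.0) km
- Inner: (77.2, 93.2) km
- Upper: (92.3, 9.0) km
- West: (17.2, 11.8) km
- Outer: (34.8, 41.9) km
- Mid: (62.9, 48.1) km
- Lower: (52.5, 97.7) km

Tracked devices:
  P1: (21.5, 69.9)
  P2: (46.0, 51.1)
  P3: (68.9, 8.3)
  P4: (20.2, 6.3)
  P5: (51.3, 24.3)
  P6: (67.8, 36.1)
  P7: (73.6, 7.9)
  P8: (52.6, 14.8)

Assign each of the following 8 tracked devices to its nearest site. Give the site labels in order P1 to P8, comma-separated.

P1 → Outer (d²=960.89)
P2 → Outer (d²=210.08)
P3 → Upper (d²=548.05)
P4 → West (d²=39.25)
P5 → Outer (d²=582.01)
P6 → Mid (d²=168.01)
P7 → Upper (d²=350.90)
P8 → Outer (d²=1051.25)

Outer, Outer, Upper, West, Outer, Mid, Upper, Outer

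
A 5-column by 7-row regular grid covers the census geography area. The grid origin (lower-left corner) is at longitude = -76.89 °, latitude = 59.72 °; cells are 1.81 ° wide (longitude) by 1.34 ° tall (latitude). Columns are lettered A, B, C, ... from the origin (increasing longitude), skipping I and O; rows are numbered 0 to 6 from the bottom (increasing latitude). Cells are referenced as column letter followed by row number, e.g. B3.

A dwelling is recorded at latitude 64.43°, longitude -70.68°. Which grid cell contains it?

D3

Column index: ⌊(-70.68 − -76.89) / 1.81⌋ = ⌊3.431⌋ = 3 → column D
Row offset from origin: ⌊(64.43 − 59.72) / 1.34⌋ = ⌊3.515⌋ = 3 → row 3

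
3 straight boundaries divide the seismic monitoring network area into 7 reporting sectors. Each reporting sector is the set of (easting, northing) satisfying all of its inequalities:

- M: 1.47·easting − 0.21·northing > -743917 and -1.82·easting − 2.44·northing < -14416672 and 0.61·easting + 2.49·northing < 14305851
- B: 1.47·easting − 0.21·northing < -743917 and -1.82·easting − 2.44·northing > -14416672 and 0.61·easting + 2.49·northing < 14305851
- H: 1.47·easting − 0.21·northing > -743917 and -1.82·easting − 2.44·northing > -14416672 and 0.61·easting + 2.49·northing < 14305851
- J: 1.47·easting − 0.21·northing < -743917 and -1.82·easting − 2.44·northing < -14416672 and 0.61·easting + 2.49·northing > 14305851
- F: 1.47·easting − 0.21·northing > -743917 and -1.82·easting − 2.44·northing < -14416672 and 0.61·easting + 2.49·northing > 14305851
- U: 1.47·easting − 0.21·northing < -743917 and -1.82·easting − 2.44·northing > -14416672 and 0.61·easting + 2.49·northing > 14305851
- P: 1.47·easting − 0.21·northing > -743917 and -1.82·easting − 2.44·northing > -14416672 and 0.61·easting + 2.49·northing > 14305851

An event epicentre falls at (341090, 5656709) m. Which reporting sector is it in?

M

1.47·341090 − 0.21·5656709 = -686506.590, which is > -743917
-1.82·341090 − 2.44·5656709 = -14423153.760, which is < -14416672
0.61·341090 + 2.49·5656709 = 14293270.310, which is < 14305851
This sign pattern matches M.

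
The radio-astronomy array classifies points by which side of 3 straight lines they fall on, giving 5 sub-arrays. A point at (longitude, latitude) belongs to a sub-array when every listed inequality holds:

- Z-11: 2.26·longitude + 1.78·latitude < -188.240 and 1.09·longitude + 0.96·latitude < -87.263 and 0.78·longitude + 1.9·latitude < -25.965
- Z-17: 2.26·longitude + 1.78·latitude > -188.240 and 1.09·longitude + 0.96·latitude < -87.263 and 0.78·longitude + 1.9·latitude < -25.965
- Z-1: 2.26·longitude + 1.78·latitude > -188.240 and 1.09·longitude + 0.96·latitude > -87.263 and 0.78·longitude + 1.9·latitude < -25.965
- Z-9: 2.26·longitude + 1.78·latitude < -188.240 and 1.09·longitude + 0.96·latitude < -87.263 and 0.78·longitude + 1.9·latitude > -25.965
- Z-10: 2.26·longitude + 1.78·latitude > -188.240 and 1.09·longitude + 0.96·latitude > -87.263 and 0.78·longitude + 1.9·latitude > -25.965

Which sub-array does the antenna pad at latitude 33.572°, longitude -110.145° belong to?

2.26·-110.145 + 1.78·33.572 = -189.170, which is < -188.240
1.09·-110.145 + 0.96·33.572 = -87.829, which is < -87.263
0.78·-110.145 + 1.9·33.572 = -22.126, which is > -25.965
This sign pattern matches Z-9.

Z-9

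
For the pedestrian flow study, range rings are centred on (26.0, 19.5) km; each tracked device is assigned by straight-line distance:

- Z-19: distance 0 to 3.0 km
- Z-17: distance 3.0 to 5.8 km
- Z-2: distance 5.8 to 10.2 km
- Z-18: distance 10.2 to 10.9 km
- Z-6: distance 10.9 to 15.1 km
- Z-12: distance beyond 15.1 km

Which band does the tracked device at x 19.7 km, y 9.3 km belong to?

Z-6

Distance = √((19.7−26.0)² + (9.3−19.5)²) = √(39.690 + 104.040) = 11.989 km.
10.9 ≤ 11.989 < 15.1 → Z-6.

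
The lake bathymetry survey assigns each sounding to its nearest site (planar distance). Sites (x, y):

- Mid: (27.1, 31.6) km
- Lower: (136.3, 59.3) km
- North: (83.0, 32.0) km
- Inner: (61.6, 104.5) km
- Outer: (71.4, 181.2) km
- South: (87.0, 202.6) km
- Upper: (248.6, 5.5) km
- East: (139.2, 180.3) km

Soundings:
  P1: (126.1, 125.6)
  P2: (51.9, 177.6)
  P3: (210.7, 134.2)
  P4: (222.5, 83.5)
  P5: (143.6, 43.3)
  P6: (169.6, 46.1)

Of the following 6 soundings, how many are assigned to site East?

2

P1 → East
P2 → Outer
P3 → East
P4 → Upper
P5 → Lower
P6 → Lower
2 of the 6 go to East.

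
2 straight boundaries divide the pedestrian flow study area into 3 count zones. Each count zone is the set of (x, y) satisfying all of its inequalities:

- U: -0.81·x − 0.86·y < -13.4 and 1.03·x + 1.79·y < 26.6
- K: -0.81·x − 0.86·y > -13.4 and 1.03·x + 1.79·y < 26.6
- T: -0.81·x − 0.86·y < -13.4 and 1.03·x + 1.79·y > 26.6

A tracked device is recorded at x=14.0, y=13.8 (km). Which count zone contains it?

-0.81·14.0 − 0.86·13.8 = -23.208, which is < -13.4
1.03·14.0 + 1.79·13.8 = 39.122, which is > 26.6
This sign pattern matches T.

T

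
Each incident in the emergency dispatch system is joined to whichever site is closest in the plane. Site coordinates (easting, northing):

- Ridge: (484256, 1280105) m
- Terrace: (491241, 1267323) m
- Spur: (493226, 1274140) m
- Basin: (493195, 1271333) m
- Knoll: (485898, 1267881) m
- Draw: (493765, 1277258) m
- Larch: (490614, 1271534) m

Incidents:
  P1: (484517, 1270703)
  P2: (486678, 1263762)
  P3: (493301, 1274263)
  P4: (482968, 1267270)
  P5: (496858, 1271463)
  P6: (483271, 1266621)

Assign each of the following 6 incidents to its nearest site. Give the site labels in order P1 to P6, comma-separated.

P1 → Knoll (d²=9870845.00)
P2 → Knoll (d²=17574561.00)
P3 → Spur (d²=20754.00)
P4 → Knoll (d²=8958221.00)
P5 → Basin (d²=13434469.00)
P6 → Knoll (d²=8488729.00)

Knoll, Knoll, Spur, Knoll, Basin, Knoll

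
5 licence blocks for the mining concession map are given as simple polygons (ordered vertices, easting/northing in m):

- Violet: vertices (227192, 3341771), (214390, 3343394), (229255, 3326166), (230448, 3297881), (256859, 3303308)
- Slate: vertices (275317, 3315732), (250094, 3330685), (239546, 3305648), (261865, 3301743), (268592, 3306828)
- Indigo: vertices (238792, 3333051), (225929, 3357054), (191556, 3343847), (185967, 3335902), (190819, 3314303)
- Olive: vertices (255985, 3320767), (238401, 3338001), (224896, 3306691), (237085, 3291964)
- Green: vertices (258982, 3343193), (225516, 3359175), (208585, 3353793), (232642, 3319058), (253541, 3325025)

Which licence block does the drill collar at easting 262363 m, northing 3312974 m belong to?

Cast a ray rightward from (262363, 3312974). For each polygon, the edges (by vertex number in listed order) whose endpoints lie on opposite sides of northing = 3312974, where each meets that height, and whether that is right or left of the point:
Violet: 3–4 at easting≈229811.4 (left), 5–1 at easting≈249403.5 (left) → 0 crossings.
Slate: 2–3 at easting≈242632.4 (left), 5–1 at easting≈273233.9 (right) → 1 crossing.
Indigo: no edge straddles that height → 0 crossings.
Olive: 2–3 at easting≈227606.1 (left), 4–1 at easting≈250871.4 (left) → 0 crossings.
Green: no edge straddles that height → 0 crossings.
Only Slate has an odd count, so the point is inside Slate.

Slate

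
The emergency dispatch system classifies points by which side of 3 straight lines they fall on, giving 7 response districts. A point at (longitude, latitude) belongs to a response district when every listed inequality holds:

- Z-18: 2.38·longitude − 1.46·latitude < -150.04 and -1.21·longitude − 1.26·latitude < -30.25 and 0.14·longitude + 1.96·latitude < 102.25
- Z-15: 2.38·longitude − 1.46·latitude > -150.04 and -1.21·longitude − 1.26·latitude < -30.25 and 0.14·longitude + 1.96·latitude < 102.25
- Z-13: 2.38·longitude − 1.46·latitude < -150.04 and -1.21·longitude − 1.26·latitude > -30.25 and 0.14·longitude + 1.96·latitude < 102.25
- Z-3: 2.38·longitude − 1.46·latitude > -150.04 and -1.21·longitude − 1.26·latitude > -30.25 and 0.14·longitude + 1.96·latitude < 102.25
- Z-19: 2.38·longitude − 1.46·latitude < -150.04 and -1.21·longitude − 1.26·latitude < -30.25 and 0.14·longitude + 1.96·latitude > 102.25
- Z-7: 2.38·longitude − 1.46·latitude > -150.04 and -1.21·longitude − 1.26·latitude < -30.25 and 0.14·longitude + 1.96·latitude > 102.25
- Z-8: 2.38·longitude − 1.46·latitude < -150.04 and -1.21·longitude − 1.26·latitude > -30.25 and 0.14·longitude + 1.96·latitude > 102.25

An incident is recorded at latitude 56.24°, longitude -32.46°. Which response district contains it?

2.38·-32.46 − 1.46·56.24 = -159.365, which is < -150.04
-1.21·-32.46 − 1.26·56.24 = -31.586, which is < -30.25
0.14·-32.46 + 1.96·56.24 = 105.686, which is > 102.25
This sign pattern matches Z-19.

Z-19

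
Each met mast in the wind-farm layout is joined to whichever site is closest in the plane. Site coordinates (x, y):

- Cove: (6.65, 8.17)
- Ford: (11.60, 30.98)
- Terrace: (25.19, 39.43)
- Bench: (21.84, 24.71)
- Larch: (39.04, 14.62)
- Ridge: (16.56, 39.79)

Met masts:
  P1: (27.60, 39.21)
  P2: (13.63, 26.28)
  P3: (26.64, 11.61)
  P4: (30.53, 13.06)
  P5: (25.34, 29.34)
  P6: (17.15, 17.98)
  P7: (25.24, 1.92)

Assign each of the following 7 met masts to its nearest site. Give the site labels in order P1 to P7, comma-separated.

P1 → Terrace (d²=5.86)
P2 → Ford (d²=26.21)
P3 → Larch (d²=162.82)
P4 → Larch (d²=74.85)
P5 → Bench (d²=33.69)
P6 → Bench (d²=67.29)
P7 → Larch (d²=351.73)

Terrace, Ford, Larch, Larch, Bench, Bench, Larch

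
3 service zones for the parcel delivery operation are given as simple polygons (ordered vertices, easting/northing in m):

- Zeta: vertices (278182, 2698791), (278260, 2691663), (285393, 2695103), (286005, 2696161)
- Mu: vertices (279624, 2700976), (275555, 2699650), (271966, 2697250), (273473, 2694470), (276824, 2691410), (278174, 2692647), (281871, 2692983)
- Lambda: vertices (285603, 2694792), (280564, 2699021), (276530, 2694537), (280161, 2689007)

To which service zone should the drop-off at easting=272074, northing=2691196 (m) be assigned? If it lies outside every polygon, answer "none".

Cast a ray rightward from (272074, 2691196). For each polygon, the edges (by vertex number in listed order) whose endpoints lie on opposite sides of northing = 2691196, where each meets that height, and whether that is right or left of the point:
Zeta: no edge straddles that height → 0 crossings.
Mu: no edge straddles that height → 0 crossings.
Lambda: 3–4 at easting≈278723.7 (right), 4–1 at easting≈282220.2 (right) → 2 crossings.
All counts are even, so the point lies outside every listed polygon.

none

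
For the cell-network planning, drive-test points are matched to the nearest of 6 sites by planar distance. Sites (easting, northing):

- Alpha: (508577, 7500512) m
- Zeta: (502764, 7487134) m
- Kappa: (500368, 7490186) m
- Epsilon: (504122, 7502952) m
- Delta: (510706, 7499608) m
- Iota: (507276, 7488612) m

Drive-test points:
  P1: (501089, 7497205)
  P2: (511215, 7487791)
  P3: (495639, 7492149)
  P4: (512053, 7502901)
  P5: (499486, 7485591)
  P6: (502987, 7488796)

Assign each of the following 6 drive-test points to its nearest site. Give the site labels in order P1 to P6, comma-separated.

P1 → Epsilon (d²=42227098.00)
P2 → Iota (d²=16189762.00)
P3 → Kappa (d²=26216810.00)
P4 → Delta (d²=12658258.00)
P5 → Zeta (d²=13126133.00)
P6 → Zeta (d²=2811973.00)

Epsilon, Iota, Kappa, Delta, Zeta, Zeta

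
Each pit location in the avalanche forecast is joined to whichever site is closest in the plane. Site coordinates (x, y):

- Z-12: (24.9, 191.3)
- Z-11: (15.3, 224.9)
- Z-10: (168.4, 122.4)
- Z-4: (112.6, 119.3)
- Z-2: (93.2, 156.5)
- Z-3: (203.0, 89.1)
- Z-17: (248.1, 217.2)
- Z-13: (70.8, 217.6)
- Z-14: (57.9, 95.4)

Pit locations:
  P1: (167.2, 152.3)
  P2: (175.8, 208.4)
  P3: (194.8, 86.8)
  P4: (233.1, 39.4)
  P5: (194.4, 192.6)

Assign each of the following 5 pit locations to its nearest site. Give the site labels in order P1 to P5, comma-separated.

P1 → Z-10 (d²=895.45)
P2 → Z-17 (d²=5304.73)
P3 → Z-3 (d²=72.53)
P4 → Z-3 (d²=3376.10)
P5 → Z-17 (d²=3488.85)

Z-10, Z-17, Z-3, Z-3, Z-17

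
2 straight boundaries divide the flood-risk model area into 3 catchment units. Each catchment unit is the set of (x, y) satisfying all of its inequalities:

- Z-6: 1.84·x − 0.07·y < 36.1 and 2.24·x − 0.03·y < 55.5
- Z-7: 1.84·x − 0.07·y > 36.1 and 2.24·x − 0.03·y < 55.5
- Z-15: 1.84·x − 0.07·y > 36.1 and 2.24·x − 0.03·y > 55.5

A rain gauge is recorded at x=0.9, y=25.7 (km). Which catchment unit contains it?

1.84·0.9 − 0.07·25.7 = -0.143, which is < 36.1
2.24·0.9 − 0.03·25.7 = 1.245, which is < 55.5
This sign pattern matches Z-6.

Z-6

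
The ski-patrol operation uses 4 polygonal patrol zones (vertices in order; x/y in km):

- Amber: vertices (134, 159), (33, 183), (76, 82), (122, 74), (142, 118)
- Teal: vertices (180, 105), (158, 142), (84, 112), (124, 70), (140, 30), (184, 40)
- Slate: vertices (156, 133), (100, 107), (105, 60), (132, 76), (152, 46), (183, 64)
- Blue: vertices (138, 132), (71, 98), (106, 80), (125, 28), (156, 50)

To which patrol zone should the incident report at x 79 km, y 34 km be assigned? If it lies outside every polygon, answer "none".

Cast a ray rightward from (79, 34). For each polygon, the edges (by vertex number in listed order) whose endpoints lie on opposite sides of y = 34, where each meets that height, and whether that is right or left of the point:
Amber: no edge straddles that height → 0 crossings.
Teal: 4–5 at x≈138.4 (right), 5–6 at x≈157.6 (right) → 2 crossings.
Slate: no edge straddles that height → 0 crossings.
Blue: 3–4 at x≈122.8 (right), 4–5 at x≈133.5 (right) → 2 crossings.
All counts are even, so the point lies outside every listed polygon.

none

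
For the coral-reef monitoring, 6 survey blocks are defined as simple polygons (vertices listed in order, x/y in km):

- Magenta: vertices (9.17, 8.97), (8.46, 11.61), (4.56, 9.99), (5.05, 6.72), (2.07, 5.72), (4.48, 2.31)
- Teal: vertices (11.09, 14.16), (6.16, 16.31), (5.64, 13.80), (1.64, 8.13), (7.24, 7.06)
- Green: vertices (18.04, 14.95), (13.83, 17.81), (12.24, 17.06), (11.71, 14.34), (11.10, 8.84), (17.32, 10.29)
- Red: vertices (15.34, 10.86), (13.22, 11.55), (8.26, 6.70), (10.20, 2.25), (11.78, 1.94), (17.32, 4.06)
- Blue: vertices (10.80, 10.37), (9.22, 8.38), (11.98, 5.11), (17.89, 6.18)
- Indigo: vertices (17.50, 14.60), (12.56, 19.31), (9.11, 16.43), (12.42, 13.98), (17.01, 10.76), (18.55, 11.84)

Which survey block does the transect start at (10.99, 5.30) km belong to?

Red

Cast a ray rightward from (10.99, 5.30). For each polygon, the edges (by vertex number in listed order) whose endpoints lie on opposite sides of y = 5.30, where each meets that height, and whether that is right or left of the point:
Magenta: 5–6 at x≈2.367 (left), 6–1 at x≈6.586 (left) → 0 crossings.
Teal: no edge straddles that height → 0 crossings.
Green: no edge straddles that height → 0 crossings.
Red: 3–4 at x≈8.870 (left), 6–1 at x≈16.959 (right) → 1 crossing.
Blue: 2–3 at x≈11.820 (right), 3–4 at x≈13.029 (right) → 2 crossings.
Indigo: no edge straddles that height → 0 crossings.
Only Red has an odd count, so the point is inside Red.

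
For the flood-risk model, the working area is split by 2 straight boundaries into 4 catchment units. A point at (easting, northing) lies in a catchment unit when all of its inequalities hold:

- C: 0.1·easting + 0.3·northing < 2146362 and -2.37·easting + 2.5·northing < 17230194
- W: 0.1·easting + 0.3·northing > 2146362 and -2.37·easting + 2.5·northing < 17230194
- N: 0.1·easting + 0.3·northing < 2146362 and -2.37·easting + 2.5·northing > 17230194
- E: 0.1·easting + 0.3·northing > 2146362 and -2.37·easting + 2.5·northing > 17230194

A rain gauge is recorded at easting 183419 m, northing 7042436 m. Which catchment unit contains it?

0.1·183419 + 0.3·7042436 = 2131072.700, which is < 2146362
-2.37·183419 + 2.5·7042436 = 17171386.970, which is < 17230194
This sign pattern matches C.

C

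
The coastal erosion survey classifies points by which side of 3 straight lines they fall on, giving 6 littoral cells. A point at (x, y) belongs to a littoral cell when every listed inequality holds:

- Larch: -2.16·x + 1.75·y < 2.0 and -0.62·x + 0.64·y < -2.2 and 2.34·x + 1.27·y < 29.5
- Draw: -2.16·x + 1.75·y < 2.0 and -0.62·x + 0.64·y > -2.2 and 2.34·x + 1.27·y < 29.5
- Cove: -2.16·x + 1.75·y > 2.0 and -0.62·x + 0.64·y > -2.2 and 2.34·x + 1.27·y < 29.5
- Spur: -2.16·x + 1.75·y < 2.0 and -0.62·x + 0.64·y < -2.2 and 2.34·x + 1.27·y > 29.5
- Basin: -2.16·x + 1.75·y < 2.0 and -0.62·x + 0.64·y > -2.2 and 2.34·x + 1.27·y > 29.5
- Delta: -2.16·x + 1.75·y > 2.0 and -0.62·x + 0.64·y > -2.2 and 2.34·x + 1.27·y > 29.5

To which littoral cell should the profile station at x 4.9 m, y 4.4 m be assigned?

Draw

-2.16·4.9 + 1.75·4.4 = -2.884, which is < 2.0
-0.62·4.9 + 0.64·4.4 = -0.222, which is > -2.2
2.34·4.9 + 1.27·4.4 = 17.054, which is < 29.5
This sign pattern matches Draw.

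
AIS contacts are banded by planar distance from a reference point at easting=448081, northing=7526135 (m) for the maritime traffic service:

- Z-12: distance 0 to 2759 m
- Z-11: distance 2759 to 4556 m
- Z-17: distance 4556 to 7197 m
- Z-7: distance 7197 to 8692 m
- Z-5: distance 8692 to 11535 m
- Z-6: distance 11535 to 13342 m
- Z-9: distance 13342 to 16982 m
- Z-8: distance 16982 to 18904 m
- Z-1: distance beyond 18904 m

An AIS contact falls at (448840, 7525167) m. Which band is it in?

Distance = √((448840−448081)² + (7525167−7526135)²) = √(576081.000 + 937024.000) = 1230.083 m.
0 ≤ 1230.083 < 2759 → Z-12.

Z-12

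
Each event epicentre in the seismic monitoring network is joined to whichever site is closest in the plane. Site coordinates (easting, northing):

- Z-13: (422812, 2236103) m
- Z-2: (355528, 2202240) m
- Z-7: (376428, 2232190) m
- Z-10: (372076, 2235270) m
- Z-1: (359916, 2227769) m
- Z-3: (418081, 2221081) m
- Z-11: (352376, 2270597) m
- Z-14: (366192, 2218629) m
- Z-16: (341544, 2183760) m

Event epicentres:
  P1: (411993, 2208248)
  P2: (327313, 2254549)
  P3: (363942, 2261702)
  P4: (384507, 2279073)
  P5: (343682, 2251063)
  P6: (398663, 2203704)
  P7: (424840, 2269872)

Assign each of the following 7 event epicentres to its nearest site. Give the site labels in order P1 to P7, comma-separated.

Z-3, Z-11, Z-11, Z-11, Z-11, Z-3, Z-13

P1 → Z-3 (d²=201749633.00)
P2 → Z-11 (d²=885692273.00)
P3 → Z-11 (d²=212893381.00)
P4 → Z-11 (d²=1104243737.00)
P5 → Z-11 (d²=457162792.00)
P6 → Z-3 (d²=679018853.00)
P7 → Z-13 (d²=1144458145.00)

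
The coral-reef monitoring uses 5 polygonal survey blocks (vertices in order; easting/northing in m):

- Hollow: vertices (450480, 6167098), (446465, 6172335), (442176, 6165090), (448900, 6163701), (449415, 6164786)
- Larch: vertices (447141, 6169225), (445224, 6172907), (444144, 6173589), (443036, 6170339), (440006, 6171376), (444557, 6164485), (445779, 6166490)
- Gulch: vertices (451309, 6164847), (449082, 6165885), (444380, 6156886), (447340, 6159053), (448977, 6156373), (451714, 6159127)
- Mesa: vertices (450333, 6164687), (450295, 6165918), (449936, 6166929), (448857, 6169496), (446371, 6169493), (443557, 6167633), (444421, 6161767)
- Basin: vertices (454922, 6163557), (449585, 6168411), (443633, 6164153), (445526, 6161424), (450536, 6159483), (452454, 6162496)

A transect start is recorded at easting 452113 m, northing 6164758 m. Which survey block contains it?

Cast a ray rightward from (452113, 6164758). For each polygon, the edges (by vertex number in listed order) whose endpoints lie on opposite sides of northing = 6164758, where each meets that height, and whether that is right or left of the point:
Hollow: 3–4 at easting≈443783.2 (left), 4–5 at easting≈449401.7 (left) → 0 crossings.
Larch: 5–6 at easting≈444376.7 (left), 6–7 at easting≈444723.4 (left) → 0 crossings.
Gulch: 2–3 at easting≈448493.1 (left), 6–1 at easting≈451315.3 (left) → 0 crossings.
Mesa: 1–2 at easting≈450330.8 (left), 6–7 at easting≈443980.5 (left) → 0 crossings.
Basin: 1–2 at easting≈453601.5 (right), 2–3 at easting≈444478.7 (left) → 1 crossing.
Only Basin has an odd count, so the point is inside Basin.

Basin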